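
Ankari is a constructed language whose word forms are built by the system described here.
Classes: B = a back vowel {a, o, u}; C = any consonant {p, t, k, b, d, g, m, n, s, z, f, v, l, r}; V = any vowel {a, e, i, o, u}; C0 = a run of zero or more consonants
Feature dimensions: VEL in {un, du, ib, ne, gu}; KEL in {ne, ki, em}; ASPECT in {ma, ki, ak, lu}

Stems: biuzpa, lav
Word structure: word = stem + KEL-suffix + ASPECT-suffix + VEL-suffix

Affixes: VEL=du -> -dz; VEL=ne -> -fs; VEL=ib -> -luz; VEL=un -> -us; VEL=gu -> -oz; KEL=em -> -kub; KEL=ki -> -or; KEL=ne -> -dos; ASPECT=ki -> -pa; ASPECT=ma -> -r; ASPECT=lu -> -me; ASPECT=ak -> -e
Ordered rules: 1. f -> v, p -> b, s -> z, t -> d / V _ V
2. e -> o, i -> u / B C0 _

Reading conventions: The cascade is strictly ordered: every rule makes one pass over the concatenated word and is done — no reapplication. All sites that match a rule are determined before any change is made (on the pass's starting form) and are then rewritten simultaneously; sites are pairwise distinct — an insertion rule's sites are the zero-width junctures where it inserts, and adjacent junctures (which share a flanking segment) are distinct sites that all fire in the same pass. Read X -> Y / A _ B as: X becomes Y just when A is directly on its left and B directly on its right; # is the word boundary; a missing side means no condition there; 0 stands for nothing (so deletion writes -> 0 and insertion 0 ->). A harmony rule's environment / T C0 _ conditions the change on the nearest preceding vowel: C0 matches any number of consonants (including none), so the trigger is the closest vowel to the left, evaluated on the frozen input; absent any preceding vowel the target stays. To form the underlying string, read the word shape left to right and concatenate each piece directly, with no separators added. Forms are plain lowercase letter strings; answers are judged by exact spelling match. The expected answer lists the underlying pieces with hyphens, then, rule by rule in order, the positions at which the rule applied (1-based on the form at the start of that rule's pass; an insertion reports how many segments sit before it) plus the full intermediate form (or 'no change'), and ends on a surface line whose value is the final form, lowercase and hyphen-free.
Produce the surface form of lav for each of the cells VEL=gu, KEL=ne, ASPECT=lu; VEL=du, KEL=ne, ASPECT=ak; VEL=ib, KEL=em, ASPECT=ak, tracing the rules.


cell VEL=gu, KEL=ne, ASPECT=lu:
underlying: lav-dos-me-oz
1. f -> v, p -> b, s -> z, t -> d / V _ V: no change
2. e -> o, i -> u / B C0 _: fires at position(s) 8: lavdosmooz
surface: lavdosmooz

cell VEL=du, KEL=ne, ASPECT=ak:
underlying: lav-dos-e-dz
1. f -> v, p -> b, s -> z, t -> d / V _ V: fires at position(s) 6: lavdozedz
2. e -> o, i -> u / B C0 _: fires at position(s) 7: lavdozodz
surface: lavdozodz

cell VEL=ib, KEL=em, ASPECT=ak:
underlying: lav-kub-e-luz
1. f -> v, p -> b, s -> z, t -> d / V _ V: no change
2. e -> o, i -> u / B C0 _: fires at position(s) 7: lavkuboluz
surface: lavkuboluz


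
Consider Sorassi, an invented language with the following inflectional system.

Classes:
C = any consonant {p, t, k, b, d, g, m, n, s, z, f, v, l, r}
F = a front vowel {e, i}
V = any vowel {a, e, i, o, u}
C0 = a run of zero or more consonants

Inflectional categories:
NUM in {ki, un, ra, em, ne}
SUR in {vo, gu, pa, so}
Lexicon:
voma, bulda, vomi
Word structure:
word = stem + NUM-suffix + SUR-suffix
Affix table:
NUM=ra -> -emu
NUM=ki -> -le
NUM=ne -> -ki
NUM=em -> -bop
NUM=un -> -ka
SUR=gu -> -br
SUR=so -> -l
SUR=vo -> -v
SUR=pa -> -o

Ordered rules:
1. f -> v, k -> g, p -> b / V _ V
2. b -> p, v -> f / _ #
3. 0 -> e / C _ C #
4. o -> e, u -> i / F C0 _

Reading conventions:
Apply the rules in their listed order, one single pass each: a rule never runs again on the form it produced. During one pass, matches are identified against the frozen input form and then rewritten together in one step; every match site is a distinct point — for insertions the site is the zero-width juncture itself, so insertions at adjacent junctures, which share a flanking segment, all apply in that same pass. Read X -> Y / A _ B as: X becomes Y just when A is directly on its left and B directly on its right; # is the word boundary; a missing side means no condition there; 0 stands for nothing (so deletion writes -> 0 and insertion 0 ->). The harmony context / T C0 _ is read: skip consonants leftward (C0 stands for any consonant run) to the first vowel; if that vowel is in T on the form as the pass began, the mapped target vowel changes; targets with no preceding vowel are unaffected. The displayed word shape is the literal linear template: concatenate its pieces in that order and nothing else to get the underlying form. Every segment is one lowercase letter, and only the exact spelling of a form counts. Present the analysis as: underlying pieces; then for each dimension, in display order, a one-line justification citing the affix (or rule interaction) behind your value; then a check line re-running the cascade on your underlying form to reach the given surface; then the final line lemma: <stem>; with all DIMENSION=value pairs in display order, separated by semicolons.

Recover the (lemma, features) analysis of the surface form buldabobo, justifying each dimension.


underlying: bulda-bop-o
NUM=em - signalled by the affix -bop
SUR=pa - signalled by the affix -o
check: buldabopo -> buldabobo -> buldabobo -> buldabobo -> buldabobo
lemma: bulda; NUM=em; SUR=pa


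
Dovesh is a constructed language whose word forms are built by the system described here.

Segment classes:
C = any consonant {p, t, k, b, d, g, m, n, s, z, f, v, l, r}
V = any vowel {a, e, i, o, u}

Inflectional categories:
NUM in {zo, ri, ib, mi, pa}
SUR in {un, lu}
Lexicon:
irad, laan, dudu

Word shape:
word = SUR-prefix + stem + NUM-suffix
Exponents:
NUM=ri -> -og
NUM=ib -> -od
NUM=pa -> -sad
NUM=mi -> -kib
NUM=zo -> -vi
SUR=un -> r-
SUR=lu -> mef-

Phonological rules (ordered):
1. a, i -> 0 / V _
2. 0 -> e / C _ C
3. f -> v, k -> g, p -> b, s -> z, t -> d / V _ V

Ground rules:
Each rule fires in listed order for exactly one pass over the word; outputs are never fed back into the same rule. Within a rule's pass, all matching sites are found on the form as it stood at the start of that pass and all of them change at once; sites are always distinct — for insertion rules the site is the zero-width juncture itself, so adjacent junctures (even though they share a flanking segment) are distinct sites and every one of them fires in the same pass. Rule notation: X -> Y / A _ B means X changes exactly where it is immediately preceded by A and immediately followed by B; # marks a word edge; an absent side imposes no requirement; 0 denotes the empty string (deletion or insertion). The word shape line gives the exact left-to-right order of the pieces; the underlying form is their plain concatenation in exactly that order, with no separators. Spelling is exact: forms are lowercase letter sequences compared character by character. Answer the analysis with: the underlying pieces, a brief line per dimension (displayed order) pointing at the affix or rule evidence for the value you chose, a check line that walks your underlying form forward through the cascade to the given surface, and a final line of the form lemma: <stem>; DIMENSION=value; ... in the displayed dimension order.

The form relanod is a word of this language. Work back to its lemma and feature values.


underlying: r-laan-od
NUM=ib - signalled by the affix -od
SUR=un - signalled by the affix r-
check: rlaanod -> rlanod -> relanod -> relanod
lemma: laan; NUM=ib; SUR=un


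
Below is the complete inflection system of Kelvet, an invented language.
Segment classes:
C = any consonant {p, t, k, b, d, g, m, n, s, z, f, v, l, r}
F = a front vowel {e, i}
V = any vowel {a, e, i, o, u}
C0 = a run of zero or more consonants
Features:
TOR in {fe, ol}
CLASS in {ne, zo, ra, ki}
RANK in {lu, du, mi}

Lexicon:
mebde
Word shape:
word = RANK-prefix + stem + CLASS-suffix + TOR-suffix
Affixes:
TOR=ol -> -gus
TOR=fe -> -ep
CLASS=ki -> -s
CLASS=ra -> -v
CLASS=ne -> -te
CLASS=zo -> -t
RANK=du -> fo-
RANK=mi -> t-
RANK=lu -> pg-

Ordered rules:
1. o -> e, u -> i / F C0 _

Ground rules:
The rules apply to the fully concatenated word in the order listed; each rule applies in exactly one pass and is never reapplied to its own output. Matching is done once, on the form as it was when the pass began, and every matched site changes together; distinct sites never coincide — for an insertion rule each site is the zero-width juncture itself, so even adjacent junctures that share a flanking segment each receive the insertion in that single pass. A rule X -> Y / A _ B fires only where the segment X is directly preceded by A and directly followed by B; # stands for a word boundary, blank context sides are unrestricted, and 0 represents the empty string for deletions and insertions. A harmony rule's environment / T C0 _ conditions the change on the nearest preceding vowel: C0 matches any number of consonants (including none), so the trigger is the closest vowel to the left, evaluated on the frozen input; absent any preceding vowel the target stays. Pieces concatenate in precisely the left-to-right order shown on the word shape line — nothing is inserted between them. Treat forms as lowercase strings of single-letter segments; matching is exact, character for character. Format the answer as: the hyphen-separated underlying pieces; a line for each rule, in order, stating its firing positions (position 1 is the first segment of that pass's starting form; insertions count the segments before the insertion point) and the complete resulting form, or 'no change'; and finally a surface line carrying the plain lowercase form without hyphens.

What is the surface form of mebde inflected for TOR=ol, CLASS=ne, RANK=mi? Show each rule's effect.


underlying: t-mebde-te-gus
1. o -> e, u -> i / F C0 _: fires at position(s) 10: tmebdetegis
surface: tmebdetegis


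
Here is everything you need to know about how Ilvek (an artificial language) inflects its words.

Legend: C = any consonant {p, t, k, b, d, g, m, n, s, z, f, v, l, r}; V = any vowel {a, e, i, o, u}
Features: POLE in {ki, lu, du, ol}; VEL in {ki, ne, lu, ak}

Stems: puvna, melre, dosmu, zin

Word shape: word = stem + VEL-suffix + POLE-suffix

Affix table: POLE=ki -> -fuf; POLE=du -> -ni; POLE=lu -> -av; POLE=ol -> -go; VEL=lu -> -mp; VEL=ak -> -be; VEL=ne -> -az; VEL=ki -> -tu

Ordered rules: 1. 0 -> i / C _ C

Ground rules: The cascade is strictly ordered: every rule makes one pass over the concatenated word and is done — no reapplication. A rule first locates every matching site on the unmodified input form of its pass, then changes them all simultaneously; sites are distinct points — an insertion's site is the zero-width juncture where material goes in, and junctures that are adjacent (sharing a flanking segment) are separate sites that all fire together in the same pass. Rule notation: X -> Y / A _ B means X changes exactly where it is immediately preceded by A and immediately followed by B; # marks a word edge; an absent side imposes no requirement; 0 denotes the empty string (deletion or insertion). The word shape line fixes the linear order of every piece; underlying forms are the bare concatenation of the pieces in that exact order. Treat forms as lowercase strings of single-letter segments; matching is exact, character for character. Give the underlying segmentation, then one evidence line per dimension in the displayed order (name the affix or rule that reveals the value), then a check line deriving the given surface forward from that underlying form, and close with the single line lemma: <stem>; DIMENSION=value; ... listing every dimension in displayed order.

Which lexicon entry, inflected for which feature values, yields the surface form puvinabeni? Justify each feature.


underlying: puvna-be-ni
POLE=du - signalled by the affix -ni
VEL=ak - signalled by the affix -be
check: puvnabeni -> puvinabeni
lemma: puvna; POLE=du; VEL=ak


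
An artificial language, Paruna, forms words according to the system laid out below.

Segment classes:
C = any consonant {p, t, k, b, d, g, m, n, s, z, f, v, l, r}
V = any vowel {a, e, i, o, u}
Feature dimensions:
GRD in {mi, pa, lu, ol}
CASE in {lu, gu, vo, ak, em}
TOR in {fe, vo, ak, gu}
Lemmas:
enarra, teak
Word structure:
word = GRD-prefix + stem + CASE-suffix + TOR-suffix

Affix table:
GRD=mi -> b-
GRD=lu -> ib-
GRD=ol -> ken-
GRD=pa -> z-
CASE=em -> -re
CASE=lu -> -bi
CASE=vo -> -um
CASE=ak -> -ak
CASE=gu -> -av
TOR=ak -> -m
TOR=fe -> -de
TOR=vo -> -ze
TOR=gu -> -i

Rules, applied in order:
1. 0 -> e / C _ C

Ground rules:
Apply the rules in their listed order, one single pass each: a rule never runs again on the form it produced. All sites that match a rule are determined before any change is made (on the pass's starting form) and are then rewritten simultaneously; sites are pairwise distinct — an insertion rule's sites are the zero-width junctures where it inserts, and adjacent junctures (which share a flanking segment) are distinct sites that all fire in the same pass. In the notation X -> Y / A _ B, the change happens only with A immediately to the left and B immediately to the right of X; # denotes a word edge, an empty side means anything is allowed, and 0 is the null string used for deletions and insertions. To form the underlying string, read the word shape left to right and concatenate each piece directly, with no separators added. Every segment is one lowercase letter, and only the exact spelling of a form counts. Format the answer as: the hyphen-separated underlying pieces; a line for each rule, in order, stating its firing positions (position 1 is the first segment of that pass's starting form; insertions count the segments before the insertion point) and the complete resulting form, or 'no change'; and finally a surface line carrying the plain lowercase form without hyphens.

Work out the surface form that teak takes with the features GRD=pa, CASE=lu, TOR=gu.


underlying: z-teak-bi-i
1. 0 -> e / C _ C: inserts after position(s) 1, 5: zeteakebii
surface: zeteakebii


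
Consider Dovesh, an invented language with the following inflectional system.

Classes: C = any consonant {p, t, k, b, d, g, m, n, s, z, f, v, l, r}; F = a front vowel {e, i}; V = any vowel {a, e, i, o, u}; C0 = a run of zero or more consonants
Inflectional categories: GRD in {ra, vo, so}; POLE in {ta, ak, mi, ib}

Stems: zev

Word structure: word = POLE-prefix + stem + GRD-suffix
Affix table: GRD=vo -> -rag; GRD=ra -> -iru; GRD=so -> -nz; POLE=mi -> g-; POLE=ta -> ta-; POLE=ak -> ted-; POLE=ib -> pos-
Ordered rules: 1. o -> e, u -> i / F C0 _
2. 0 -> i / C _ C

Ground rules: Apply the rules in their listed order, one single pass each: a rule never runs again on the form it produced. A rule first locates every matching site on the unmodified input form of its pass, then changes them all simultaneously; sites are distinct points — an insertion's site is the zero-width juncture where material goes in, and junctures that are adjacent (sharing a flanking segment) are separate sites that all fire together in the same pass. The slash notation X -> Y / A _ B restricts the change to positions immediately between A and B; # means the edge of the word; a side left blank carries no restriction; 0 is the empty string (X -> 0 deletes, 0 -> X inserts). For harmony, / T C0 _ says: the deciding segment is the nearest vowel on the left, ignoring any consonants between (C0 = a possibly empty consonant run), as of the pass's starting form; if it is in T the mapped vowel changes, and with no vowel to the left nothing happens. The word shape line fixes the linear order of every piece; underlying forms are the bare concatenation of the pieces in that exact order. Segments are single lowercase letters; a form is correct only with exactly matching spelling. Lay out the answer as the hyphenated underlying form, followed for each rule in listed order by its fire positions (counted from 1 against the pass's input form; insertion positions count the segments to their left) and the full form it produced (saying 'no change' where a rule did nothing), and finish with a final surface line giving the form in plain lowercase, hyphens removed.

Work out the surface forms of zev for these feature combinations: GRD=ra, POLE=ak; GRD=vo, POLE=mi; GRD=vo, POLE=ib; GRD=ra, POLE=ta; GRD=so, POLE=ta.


cell GRD=ra, POLE=ak:
underlying: ted-zev-iru
1. o -> e, u -> i / F C0 _: fires at position(s) 9: tedzeviri
2. 0 -> i / C _ C: inserts after position(s) 3: tedizeviri
surface: tedizeviri

cell GRD=vo, POLE=mi:
underlying: g-zev-rag
1. o -> e, u -> i / F C0 _: no change
2. 0 -> i / C _ C: inserts after position(s) 1, 4: gizevirag
surface: gizevirag

cell GRD=vo, POLE=ib:
underlying: pos-zev-rag
1. o -> e, u -> i / F C0 _: no change
2. 0 -> i / C _ C: inserts after position(s) 3, 6: posizevirag
surface: posizevirag

cell GRD=ra, POLE=ta:
underlying: ta-zev-iru
1. o -> e, u -> i / F C0 _: fires at position(s) 8: tazeviri
2. 0 -> i / C _ C: no change
surface: tazeviri

cell GRD=so, POLE=ta:
underlying: ta-zev-nz
1. o -> e, u -> i / F C0 _: no change
2. 0 -> i / C _ C: inserts after position(s) 5, 6: tazeviniz
surface: tazeviniz


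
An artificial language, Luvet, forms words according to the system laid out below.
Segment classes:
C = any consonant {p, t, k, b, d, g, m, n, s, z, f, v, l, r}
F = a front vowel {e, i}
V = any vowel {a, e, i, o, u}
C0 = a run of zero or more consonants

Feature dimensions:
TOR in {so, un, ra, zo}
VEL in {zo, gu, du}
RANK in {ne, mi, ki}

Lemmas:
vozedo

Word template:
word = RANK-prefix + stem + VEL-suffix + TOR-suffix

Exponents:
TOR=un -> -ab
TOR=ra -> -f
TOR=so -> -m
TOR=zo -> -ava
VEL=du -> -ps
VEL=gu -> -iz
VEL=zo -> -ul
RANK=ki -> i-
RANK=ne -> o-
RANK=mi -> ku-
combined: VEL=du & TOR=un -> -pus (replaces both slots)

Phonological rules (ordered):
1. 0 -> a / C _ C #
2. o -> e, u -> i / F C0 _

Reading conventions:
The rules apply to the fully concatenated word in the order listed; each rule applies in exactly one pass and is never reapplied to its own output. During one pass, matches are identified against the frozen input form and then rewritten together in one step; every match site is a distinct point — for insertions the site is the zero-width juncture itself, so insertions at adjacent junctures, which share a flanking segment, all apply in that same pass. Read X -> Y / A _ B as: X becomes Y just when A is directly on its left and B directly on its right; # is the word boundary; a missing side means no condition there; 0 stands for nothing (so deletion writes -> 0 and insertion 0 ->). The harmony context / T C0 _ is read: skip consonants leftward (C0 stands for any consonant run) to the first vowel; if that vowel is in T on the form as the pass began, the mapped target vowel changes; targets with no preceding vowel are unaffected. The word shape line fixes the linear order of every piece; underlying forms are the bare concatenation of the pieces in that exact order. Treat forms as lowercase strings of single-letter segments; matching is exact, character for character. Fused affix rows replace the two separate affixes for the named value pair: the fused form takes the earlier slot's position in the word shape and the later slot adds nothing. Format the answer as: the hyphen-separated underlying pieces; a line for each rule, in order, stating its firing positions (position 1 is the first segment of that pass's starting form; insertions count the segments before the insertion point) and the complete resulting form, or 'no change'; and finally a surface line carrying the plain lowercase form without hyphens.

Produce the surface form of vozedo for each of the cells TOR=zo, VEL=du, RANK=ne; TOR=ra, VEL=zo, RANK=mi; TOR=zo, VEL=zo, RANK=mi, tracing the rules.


cell TOR=zo, VEL=du, RANK=ne:
underlying: o-vozedo-ps-ava
1. 0 -> a / C _ C #: no change
2. o -> e, u -> i / F C0 _: fires at position(s) 7: ovozedepsava
surface: ovozedepsava

cell TOR=ra, VEL=zo, RANK=mi:
underlying: ku-vozedo-ul-f
1. 0 -> a / C _ C #: inserts after position(s) 10: kuvozedoulaf
2. o -> e, u -> i / F C0 _: fires at position(s) 8: kuvozedeulaf
surface: kuvozedeulaf

cell TOR=zo, VEL=zo, RANK=mi:
underlying: ku-vozedo-ul-ava
1. 0 -> a / C _ C #: no change
2. o -> e, u -> i / F C0 _: fires at position(s) 8: kuvozedeulava
surface: kuvozedeulava


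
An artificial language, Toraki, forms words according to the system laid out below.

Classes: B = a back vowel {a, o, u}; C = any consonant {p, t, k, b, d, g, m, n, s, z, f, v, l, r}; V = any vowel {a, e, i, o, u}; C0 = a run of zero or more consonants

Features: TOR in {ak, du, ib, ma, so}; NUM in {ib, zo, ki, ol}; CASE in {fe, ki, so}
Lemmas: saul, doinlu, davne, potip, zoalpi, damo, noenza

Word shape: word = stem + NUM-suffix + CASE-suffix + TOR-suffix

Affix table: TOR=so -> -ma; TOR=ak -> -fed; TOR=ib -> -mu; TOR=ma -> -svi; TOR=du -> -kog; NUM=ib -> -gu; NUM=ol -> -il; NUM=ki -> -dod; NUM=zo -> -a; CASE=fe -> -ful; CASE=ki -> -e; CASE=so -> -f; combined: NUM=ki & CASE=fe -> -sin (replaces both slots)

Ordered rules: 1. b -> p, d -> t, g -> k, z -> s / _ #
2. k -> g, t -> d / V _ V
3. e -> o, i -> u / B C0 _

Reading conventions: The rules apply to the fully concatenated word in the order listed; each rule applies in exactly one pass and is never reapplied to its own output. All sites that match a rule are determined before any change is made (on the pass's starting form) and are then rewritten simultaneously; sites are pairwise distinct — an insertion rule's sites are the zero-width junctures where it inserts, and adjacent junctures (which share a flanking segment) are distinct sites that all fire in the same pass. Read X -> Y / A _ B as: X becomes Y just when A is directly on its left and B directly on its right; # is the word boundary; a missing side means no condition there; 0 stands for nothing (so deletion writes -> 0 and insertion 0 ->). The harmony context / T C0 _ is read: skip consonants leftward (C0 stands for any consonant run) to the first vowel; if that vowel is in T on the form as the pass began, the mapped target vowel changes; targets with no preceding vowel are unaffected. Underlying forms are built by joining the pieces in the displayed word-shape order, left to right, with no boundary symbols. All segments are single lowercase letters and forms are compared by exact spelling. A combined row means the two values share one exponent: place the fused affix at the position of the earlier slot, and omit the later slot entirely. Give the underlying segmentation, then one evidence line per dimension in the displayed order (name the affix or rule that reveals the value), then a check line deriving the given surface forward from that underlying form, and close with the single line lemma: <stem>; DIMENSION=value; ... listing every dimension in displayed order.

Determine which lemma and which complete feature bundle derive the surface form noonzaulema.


underlying: noenza-il-e-ma
TOR=so - signalled by the affix -ma
NUM=ol - signalled by the affix -il
CASE=ki - signalled by the affix -e
check: noenzailema -> noenzailema -> noenzailema -> noonzaulema
lemma: noenza; TOR=so; NUM=ol; CASE=ki


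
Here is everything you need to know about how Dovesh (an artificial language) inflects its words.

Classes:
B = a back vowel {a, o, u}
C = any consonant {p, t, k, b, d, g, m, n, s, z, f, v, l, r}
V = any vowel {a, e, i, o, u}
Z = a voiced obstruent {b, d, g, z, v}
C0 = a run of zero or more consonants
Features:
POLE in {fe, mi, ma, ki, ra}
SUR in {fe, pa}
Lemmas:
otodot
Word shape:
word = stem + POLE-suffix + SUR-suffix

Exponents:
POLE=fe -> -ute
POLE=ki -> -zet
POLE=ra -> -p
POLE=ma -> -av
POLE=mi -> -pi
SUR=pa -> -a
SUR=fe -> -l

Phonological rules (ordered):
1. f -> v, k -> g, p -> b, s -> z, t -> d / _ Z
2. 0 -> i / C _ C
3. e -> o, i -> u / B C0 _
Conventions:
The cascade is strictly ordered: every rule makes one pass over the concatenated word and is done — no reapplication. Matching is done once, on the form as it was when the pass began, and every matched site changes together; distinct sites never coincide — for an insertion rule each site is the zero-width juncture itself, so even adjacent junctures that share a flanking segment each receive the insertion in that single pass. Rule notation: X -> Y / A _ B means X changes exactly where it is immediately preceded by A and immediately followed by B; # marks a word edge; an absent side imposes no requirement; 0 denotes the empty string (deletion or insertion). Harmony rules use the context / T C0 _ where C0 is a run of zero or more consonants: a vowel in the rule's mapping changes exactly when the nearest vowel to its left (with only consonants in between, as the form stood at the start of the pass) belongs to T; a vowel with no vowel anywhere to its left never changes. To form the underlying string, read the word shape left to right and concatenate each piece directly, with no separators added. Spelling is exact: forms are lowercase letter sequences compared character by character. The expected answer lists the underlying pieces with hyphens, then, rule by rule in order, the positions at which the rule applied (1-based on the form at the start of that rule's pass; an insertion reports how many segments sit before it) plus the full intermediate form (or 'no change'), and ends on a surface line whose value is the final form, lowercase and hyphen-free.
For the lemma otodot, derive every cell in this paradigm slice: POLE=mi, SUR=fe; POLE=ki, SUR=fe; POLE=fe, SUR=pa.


cell POLE=mi, SUR=fe:
underlying: otodot-pi-l
1. f -> v, k -> g, p -> b, s -> z, t -> d / _ Z: no change
2. 0 -> i / C _ C: inserts after position(s) 6: otodotipil
3. e -> o, i -> u / B C0 _: fires at position(s) 7: otodotupil
surface: otodotupil

cell POLE=ki, SUR=fe:
underlying: otodot-zet-l
1. f -> v, k -> g, p -> b, s -> z, t -> d / _ Z: fires at position(s) 6: otododzetl
2. 0 -> i / C _ C: inserts after position(s) 6, 9: otododizetil
3. e -> o, i -> u / B C0 _: fires at position(s) 7: otododuzetil
surface: otododuzetil

cell POLE=fe, SUR=pa:
underlying: otodot-ute-a
1. f -> v, k -> g, p -> b, s -> z, t -> d / _ Z: no change
2. 0 -> i / C _ C: no change
3. e -> o, i -> u / B C0 _: fires at position(s) 9: otodotutoa
surface: otodotutoa


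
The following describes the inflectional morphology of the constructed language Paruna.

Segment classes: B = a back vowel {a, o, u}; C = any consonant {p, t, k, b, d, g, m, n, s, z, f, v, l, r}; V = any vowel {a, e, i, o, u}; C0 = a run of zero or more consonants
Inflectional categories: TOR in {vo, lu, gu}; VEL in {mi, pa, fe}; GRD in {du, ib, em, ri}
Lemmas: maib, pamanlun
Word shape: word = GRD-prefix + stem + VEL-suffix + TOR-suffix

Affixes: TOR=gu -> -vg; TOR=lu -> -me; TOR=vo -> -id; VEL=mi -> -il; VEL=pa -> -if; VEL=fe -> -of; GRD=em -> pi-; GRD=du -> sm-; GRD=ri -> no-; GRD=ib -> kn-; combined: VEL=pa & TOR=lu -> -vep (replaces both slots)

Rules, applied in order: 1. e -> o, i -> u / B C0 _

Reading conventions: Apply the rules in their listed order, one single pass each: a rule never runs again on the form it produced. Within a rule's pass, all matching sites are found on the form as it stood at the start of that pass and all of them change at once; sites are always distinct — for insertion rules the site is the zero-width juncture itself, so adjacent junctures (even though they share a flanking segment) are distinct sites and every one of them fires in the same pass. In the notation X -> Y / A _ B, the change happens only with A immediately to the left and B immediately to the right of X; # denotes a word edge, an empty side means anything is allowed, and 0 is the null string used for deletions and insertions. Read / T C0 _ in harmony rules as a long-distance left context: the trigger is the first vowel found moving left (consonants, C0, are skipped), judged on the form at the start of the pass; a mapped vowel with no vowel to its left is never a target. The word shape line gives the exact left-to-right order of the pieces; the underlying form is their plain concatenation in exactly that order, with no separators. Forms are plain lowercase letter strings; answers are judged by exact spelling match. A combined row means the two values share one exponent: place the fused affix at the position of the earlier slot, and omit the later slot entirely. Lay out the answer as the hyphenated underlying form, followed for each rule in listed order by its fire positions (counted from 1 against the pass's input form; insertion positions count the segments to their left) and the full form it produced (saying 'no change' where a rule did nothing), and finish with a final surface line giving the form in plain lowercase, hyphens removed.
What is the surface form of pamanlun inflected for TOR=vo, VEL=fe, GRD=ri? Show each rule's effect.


underlying: no-pamanlun-of-id
1. e -> o, i -> u / B C0 _: fires at position(s) 13: nopamanlunofud
surface: nopamanlunofud


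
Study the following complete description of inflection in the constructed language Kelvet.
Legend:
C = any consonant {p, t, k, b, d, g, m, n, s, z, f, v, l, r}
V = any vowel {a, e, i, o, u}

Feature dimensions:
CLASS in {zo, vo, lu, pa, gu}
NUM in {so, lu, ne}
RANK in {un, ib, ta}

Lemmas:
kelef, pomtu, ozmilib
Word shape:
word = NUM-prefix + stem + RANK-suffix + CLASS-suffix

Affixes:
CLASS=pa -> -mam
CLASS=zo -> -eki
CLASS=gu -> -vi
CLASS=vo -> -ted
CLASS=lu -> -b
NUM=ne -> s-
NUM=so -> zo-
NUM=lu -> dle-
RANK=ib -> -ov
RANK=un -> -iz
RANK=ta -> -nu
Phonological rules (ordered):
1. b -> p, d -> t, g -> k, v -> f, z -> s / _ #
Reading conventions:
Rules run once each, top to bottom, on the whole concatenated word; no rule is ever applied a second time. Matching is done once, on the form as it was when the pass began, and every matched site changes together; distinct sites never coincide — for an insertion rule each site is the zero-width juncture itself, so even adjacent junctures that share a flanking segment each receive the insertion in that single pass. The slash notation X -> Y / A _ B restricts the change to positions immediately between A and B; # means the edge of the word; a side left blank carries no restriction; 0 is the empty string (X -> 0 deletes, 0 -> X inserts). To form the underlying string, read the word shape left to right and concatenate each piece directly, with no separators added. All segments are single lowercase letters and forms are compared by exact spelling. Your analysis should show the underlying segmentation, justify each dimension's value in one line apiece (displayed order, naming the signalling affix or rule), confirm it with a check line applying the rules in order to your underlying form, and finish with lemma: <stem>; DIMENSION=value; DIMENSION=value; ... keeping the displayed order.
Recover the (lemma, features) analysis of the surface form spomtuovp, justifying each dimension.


underlying: s-pomtu-ov-b
CLASS=lu - signalled by the affix -b
NUM=ne - signalled by the affix s-
RANK=ib - signalled by the affix -ov
check: spomtuovb -> spomtuovp
lemma: pomtu; CLASS=lu; NUM=ne; RANK=ib


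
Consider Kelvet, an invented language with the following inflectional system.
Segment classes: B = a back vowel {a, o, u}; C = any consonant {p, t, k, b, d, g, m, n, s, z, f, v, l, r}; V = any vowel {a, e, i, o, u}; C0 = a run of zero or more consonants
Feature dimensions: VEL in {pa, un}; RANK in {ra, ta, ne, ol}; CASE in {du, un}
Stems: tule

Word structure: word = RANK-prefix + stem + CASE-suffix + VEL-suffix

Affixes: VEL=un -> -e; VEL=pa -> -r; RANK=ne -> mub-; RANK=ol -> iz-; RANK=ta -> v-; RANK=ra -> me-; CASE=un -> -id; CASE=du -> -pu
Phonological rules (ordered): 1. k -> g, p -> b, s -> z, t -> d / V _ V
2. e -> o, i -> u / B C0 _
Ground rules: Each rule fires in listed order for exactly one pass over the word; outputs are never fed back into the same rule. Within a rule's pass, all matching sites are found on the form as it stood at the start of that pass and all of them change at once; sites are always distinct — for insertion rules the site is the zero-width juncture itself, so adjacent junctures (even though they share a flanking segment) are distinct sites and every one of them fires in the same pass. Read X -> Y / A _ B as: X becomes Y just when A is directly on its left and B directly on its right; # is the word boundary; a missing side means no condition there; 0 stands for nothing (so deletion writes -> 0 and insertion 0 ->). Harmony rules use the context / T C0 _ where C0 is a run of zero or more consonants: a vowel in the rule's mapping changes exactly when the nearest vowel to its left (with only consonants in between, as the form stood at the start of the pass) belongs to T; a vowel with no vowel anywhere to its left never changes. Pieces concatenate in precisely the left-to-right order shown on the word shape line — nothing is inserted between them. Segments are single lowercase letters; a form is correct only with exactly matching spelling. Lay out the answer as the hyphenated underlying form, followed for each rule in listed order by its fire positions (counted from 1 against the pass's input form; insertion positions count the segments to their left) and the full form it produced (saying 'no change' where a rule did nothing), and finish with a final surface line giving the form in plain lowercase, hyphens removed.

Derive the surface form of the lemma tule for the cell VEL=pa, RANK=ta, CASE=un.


underlying: v-tule-id-r
1. k -> g, p -> b, s -> z, t -> d / V _ V: no change
2. e -> o, i -> u / B C0 _: fires at position(s) 5: vtuloidr
surface: vtuloidr


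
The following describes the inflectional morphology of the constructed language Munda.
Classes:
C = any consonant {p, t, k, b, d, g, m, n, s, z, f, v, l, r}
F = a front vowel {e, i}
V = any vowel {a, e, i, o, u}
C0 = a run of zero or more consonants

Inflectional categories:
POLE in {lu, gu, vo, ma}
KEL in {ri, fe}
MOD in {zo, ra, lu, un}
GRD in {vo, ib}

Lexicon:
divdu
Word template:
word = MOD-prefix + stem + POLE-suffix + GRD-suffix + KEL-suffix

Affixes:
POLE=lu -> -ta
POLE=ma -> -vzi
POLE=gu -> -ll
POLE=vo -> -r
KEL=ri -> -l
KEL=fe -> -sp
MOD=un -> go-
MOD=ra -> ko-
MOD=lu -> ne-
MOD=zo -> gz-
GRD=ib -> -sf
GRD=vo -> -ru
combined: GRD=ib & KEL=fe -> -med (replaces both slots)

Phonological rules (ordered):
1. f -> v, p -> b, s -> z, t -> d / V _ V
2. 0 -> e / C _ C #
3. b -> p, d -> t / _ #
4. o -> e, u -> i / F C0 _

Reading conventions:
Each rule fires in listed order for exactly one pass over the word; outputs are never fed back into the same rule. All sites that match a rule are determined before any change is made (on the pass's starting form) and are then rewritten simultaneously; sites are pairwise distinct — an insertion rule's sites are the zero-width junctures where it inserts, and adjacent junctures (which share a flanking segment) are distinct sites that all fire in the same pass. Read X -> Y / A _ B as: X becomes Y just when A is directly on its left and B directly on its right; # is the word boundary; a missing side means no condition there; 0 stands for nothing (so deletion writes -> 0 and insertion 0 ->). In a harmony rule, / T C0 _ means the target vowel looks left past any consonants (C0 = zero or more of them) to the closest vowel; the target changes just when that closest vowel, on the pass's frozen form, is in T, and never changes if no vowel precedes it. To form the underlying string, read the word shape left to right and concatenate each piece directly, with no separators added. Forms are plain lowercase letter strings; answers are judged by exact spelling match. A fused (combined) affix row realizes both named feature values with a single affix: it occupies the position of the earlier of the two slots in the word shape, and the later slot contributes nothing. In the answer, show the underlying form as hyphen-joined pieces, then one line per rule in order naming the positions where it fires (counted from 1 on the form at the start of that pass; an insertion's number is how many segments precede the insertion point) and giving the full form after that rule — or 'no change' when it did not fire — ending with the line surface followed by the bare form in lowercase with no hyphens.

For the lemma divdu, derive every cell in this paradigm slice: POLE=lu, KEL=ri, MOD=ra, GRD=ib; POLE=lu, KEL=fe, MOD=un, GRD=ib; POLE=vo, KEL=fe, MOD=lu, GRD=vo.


cell POLE=lu, KEL=ri, MOD=ra, GRD=ib:
underlying: ko-divdu-ta-sf-l
1. f -> v, p -> b, s -> z, t -> d / V _ V: fires at position(s) 8: kodivdudasfl
2. 0 -> e / C _ C #: inserts after position(s) 11: kodivdudasfel
3. b -> p, d -> t / _ #: no change
4. o -> e, u -> i / F C0 _: fires at position(s) 7: kodivdidasfel
surface: kodivdidasfel

cell POLE=lu, KEL=fe, MOD=un, GRD=ib:
underlying: go-divdu-ta-med
1. f -> v, p -> b, s -> z, t -> d / V _ V: fires at position(s) 8: godivdudamed
2. 0 -> e / C _ C #: no change
3. b -> p, d -> t / _ #: fires at position(s) 12: godivdudamet
4. o -> e, u -> i / F C0 _: fires at position(s) 7: godivdidamet
surface: godivdidamet

cell POLE=vo, KEL=fe, MOD=lu, GRD=vo:
underlying: ne-divdu-r-ru-sp
1. f -> v, p -> b, s -> z, t -> d / V _ V: no change
2. 0 -> e / C _ C #: inserts after position(s) 11: nedivdurrusep
3. b -> p, d -> t / _ #: no change
4. o -> e, u -> i / F C0 _: fires at position(s) 7: nedivdirrusep
surface: nedivdirrusep


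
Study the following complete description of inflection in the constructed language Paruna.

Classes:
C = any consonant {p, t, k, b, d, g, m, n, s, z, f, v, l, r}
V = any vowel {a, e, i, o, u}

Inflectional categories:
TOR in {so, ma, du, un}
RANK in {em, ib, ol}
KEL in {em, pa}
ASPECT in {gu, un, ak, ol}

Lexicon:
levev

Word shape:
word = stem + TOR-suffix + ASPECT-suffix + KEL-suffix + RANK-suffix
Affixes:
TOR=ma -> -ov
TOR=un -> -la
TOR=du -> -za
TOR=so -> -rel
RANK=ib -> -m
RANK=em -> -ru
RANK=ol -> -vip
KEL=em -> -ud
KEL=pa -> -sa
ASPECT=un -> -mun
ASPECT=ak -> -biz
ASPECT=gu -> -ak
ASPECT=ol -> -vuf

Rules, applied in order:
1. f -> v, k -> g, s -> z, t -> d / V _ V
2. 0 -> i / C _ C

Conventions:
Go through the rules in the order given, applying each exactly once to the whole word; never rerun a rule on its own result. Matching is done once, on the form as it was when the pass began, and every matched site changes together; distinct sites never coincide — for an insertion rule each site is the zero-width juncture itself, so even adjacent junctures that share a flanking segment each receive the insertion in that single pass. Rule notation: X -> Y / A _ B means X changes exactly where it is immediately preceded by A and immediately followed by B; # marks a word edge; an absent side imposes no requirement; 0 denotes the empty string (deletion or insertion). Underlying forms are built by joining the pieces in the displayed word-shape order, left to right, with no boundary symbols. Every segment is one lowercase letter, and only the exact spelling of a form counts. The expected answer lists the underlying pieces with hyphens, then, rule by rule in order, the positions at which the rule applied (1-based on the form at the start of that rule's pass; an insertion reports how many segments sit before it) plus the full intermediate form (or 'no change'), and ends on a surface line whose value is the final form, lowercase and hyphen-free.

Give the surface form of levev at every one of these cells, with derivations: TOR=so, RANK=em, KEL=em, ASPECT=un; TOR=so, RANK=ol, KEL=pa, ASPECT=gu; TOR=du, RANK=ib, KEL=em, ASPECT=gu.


cell TOR=so, RANK=em, KEL=em, ASPECT=un:
underlying: levev-rel-mun-ud-ru
1. f -> v, k -> g, s -> z, t -> d / V _ V: no change
2. 0 -> i / C _ C: inserts after position(s) 5, 8, 13: levevirelimunudiru
surface: levevirelimunudiru

cell TOR=so, RANK=ol, KEL=pa, ASPECT=gu:
underlying: levev-rel-ak-sa-vip
1. f -> v, k -> g, s -> z, t -> d / V _ V: no change
2. 0 -> i / C _ C: inserts after position(s) 5, 10: levevirelakisavip
surface: levevirelakisavip

cell TOR=du, RANK=ib, KEL=em, ASPECT=gu:
underlying: levev-za-ak-ud-m
1. f -> v, k -> g, s -> z, t -> d / V _ V: fires at position(s) 9: levevzaagudm
2. 0 -> i / C _ C: inserts after position(s) 5, 11: levevizaagudim
surface: levevizaagudim


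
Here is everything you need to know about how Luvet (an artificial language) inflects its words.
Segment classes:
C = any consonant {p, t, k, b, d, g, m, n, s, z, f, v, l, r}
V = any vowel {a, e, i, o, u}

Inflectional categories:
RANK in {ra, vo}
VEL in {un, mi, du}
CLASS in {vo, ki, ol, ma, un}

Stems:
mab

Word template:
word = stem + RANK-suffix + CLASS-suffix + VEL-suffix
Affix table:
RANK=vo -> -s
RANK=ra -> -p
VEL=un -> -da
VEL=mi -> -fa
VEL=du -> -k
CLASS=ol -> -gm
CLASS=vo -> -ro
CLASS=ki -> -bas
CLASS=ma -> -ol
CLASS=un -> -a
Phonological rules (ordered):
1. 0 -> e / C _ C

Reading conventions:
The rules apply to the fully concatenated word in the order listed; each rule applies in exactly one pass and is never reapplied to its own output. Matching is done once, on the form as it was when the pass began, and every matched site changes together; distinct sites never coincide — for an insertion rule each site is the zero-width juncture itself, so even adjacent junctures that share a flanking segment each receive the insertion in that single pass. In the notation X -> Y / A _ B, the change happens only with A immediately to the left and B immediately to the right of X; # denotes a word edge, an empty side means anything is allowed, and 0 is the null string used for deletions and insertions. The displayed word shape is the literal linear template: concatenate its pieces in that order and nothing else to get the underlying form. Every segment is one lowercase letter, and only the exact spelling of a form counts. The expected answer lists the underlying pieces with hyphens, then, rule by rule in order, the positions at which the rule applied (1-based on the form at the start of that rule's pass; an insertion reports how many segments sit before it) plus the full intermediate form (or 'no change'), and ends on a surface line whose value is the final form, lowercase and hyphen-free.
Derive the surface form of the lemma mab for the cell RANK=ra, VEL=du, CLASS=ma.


underlying: mab-p-ol-k
1. 0 -> e / C _ C: inserts after position(s) 3, 6: mabepolek
surface: mabepolek
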